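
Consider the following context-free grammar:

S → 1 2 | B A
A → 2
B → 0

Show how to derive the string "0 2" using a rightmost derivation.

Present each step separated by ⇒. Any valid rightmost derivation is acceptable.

S ⇒ B A ⇒ B 2 ⇒ 0 2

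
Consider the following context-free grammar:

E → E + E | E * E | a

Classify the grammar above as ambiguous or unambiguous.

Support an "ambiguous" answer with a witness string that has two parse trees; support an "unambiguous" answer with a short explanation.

Ambiguous - the string 'a * a * a * a + a' has two distinct parse trees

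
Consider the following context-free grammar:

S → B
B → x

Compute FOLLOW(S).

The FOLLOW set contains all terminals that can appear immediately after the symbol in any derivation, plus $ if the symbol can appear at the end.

We compute FOLLOW(S) using the standard algorithm.
FOLLOW(S) starts with {$}.
FIRST(B) = {x}
FIRST(S) = {x}
FOLLOW(B) = {$}
FOLLOW(S) = {$}
Therefore, FOLLOW(S) = {$}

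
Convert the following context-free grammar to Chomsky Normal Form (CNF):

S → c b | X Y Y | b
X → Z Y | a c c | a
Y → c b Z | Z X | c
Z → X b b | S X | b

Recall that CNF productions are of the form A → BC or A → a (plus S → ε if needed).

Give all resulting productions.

TC → c; TB → b; S → b; TA → a; X → a; Y → c; Z → b; S → TC TB; S → X X0; X0 → Y Y; X → Z Y; X → TA X1; X1 → TC TC; Y → TC X2; X2 → TB Z; Y → Z X; Z → X X3; X3 → TB TB; Z → S X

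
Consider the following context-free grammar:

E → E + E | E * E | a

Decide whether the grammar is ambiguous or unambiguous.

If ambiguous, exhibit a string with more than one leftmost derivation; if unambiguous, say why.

Ambiguous - the string 'a * a * a * a * a * a' has two distinct leftmost derivations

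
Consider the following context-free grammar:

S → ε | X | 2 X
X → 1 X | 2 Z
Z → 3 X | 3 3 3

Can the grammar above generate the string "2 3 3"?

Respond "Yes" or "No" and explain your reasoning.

No - no valid derivation exists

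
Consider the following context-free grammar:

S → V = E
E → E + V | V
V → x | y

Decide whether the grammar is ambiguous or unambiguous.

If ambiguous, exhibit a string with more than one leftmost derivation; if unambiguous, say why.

Unambiguous - every string in the language has a unique leftmost derivation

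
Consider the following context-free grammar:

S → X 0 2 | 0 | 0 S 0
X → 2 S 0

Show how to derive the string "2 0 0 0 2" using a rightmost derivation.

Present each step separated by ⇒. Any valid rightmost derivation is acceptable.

S ⇒ X 0 2 ⇒ 2 S 0 0 2 ⇒ 2 0 0 0 2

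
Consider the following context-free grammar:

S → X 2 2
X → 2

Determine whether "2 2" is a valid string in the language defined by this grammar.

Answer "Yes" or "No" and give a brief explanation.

No - no valid derivation exists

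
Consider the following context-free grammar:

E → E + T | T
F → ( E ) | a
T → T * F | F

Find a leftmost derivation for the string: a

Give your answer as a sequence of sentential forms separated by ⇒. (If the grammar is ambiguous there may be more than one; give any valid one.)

E ⇒ T ⇒ F ⇒ a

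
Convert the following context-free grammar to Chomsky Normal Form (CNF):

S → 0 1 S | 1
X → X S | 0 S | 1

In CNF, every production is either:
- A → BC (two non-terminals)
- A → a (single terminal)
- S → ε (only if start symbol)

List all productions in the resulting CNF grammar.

T0 → 0; T1 → 1; S → 1; X → 1; S → T0 X0; X0 → T1 S; X → X S; X → T0 S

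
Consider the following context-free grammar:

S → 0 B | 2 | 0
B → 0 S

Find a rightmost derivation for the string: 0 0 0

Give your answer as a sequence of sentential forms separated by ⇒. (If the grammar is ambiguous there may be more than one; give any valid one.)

S ⇒ 0 B ⇒ 0 0 S ⇒ 0 0 0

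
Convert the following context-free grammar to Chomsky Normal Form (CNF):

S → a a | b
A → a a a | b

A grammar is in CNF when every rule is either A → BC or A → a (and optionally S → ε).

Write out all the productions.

TA → a; S → b; A → b; S → TA TA; A → TA X0; X0 → TA TA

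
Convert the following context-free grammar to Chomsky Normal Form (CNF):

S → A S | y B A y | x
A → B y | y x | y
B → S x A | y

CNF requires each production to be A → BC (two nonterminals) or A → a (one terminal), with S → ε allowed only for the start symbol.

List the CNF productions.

TY → y; S → x; TX → x; A → y; B → y; S → A S; S → TY X0; X0 → B X1; X1 → A TY; A → B TY; A → TY TX; B → S X2; X2 → TX A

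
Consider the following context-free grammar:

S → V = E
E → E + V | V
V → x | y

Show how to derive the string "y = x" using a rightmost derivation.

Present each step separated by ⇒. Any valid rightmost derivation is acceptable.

S ⇒ V = E ⇒ V = V ⇒ V = x ⇒ y = x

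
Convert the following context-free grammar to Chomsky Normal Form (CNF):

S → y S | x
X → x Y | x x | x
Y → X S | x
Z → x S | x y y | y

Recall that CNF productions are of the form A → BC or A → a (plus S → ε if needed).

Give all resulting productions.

TY → y; S → x; TX → x; X → x; Y → x; Z → y; S → TY S; X → TX Y; X → TX TX; Y → X S; Z → TX S; Z → TX X0; X0 → TY TY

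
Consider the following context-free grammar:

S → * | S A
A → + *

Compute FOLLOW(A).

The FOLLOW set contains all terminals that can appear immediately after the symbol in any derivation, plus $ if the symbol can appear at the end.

We compute FOLLOW(A) using the standard algorithm.
FOLLOW(S) starts with {$}.
FIRST(A) = {+}
FIRST(S) = {*}
FOLLOW(A) = {$, +}
FOLLOW(S) = {$, +}
Therefore, FOLLOW(A) = {$, +}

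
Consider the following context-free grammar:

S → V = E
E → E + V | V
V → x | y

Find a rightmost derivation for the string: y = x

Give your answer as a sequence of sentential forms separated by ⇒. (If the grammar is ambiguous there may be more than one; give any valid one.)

S ⇒ V = E ⇒ V = V ⇒ V = x ⇒ y = x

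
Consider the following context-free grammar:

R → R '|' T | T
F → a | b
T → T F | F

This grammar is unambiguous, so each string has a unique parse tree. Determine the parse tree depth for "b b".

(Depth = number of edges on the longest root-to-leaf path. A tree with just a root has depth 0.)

4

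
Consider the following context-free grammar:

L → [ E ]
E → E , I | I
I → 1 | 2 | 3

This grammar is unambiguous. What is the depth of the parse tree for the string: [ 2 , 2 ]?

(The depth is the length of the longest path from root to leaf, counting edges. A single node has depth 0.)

4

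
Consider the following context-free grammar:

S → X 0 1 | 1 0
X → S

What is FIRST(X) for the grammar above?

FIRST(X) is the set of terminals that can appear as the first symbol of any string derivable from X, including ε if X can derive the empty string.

We compute FIRST(X) using the standard algorithm.
FIRST(S) = {1}
FIRST(X) = {1}
Therefore, FIRST(X) = {1}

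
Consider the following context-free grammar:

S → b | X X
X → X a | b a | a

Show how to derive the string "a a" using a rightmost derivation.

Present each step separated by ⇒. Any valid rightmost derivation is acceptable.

S ⇒ X X ⇒ X a ⇒ a a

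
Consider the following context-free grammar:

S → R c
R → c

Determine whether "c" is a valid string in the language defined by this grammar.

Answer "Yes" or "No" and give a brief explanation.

No - no valid derivation exists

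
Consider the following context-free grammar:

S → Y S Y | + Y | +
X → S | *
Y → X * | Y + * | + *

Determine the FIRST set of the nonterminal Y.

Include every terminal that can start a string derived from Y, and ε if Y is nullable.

We compute FIRST(Y) using the standard algorithm.
FIRST(S) = {*, +}
FIRST(X) = {*, +}
FIRST(Y) = {*, +}
Therefore, FIRST(Y) = {*, +}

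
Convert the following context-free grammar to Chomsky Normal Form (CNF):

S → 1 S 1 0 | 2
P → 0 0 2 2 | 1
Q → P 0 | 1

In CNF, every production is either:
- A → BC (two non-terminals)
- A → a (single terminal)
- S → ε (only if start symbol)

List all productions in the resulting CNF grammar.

T1 → 1; T0 → 0; S → 2; T2 → 2; P → 1; Q → 1; S → T1 X0; X0 → S X1; X1 → T1 T0; P → T0 X2; X2 → T0 X3; X3 → T2 T2; Q → P T0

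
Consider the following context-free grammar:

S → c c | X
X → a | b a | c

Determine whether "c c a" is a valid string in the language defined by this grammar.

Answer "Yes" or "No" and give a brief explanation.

No - no valid derivation exists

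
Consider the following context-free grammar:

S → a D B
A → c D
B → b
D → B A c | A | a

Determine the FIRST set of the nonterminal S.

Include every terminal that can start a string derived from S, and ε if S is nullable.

We compute FIRST(S) using the standard algorithm.
FIRST(A) = {c}
FIRST(B) = {b}
FIRST(D) = {a, b, c}
FIRST(S) = {a}
Therefore, FIRST(S) = {a}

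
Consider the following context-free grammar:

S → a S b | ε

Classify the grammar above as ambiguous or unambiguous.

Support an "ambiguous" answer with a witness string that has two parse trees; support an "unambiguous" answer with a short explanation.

Unambiguous - every string in the language has a unique parse tree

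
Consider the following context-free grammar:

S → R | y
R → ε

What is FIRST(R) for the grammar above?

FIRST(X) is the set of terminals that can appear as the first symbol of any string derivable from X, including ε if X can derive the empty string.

We compute FIRST(R) using the standard algorithm.
FIRST(R) = {ε}
FIRST(S) = {y, ε}
Therefore, FIRST(R) = {ε}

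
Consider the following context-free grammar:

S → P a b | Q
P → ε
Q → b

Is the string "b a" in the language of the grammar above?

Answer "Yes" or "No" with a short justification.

No - no valid derivation exists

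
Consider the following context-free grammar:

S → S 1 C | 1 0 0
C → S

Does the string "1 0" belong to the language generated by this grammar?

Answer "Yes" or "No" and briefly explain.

No - no valid derivation exists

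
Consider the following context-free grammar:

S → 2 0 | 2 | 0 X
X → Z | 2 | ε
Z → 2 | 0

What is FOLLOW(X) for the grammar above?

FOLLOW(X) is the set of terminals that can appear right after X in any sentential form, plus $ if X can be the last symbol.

We compute FOLLOW(X) using the standard algorithm.
FOLLOW(S) starts with {$}.
FIRST(S) = {0, 2}
FIRST(X) = {0, 2, ε}
FIRST(Z) = {0, 2}
FOLLOW(S) = {$}
FOLLOW(X) = {$}
FOLLOW(Z) = {$}
Therefore, FOLLOW(X) = {$}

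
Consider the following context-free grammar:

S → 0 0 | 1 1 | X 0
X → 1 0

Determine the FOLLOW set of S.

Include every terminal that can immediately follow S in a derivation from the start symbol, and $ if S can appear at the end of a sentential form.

We compute FOLLOW(S) using the standard algorithm.
FOLLOW(S) starts with {$}.
FIRST(S) = {0, 1}
FIRST(X) = {1}
FOLLOW(S) = {$}
FOLLOW(X) = {0}
Therefore, FOLLOW(S) = {$}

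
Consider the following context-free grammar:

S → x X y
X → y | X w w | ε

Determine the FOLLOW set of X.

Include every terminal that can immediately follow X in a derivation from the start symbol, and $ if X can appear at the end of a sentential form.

We compute FOLLOW(X) using the standard algorithm.
FOLLOW(S) starts with {$}.
FIRST(S) = {x}
FIRST(X) = {w, y, ε}
FOLLOW(S) = {$}
FOLLOW(X) = {w, y}
Therefore, FOLLOW(X) = {w, y}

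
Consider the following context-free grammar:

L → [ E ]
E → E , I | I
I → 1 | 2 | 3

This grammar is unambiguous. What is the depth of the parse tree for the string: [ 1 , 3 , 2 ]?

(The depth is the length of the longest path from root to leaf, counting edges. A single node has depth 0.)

5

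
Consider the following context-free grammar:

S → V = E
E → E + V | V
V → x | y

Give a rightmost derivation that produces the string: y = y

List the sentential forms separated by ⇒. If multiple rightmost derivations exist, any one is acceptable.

S ⇒ V = E ⇒ V = V ⇒ V = y ⇒ y = y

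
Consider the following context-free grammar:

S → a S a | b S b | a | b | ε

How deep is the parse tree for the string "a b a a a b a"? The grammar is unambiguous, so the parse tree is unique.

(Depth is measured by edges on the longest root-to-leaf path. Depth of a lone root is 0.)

4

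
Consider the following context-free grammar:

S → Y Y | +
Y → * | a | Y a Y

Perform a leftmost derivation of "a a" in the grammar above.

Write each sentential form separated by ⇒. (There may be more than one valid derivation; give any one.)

S ⇒ Y Y ⇒ a Y ⇒ a a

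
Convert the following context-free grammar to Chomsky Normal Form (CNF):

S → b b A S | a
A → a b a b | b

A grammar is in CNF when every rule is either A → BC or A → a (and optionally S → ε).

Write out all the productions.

TB → b; S → a; TA → a; A → b; S → TB X0; X0 → TB X1; X1 → A S; A → TA X2; X2 → TB X3; X3 → TA TB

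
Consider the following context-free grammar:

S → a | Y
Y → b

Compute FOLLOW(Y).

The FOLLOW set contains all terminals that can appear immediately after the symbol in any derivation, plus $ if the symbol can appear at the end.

We compute FOLLOW(Y) using the standard algorithm.
FOLLOW(S) starts with {$}.
FIRST(S) = {a, b}
FIRST(Y) = {b}
FOLLOW(S) = {$}
FOLLOW(Y) = {$}
Therefore, FOLLOW(Y) = {$}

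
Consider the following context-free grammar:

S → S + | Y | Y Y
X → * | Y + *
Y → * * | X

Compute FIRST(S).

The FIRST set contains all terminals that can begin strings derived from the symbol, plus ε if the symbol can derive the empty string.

We compute FIRST(S) using the standard algorithm.
FIRST(S) = {*}
FIRST(X) = {*}
FIRST(Y) = {*}
Therefore, FIRST(S) = {*}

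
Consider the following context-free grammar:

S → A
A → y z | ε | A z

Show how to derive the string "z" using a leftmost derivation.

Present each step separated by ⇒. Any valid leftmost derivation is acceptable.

S ⇒ A ⇒ A z ⇒ z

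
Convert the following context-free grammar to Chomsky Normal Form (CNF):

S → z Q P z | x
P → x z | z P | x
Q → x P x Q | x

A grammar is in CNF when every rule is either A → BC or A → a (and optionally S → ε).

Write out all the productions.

TZ → z; S → x; TX → x; P → x; Q → x; S → TZ X0; X0 → Q X1; X1 → P TZ; P → TX TZ; P → TZ P; Q → TX X2; X2 → P X3; X3 → TX Q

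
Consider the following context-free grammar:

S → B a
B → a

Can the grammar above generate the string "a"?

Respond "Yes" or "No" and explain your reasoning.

No - no valid derivation exists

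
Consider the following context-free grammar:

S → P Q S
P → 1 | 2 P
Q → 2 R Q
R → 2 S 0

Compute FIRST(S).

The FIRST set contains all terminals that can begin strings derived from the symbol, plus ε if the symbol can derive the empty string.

We compute FIRST(S) using the standard algorithm.
FIRST(P) = {1, 2}
FIRST(Q) = {2}
FIRST(R) = {2}
FIRST(S) = {1, 2}
Therefore, FIRST(S) = {1, 2}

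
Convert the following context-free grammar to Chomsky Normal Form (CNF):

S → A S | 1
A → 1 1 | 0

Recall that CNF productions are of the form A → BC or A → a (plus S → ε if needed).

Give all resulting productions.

S → 1; T1 → 1; A → 0; S → A S; A → T1 T1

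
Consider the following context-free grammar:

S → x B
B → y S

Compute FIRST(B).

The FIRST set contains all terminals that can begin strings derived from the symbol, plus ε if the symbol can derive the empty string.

We compute FIRST(B) using the standard algorithm.
FIRST(B) = {y}
FIRST(S) = {x}
Therefore, FIRST(B) = {y}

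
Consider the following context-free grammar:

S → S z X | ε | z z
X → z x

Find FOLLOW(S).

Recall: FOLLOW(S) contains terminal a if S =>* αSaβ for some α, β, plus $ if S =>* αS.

We compute FOLLOW(S) using the standard algorithm.
FOLLOW(S) starts with {$}.
FIRST(S) = {z, ε}
FIRST(X) = {z}
FOLLOW(S) = {$, z}
FOLLOW(X) = {$, z}
Therefore, FOLLOW(S) = {$, z}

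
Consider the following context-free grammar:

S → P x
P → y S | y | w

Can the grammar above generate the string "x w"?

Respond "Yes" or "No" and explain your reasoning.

No - no valid derivation exists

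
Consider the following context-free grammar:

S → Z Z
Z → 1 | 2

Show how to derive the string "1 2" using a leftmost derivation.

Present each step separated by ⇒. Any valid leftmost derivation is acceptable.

S ⇒ Z Z ⇒ 1 Z ⇒ 1 2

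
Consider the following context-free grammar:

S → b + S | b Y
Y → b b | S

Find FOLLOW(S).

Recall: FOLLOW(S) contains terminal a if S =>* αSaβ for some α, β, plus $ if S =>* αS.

We compute FOLLOW(S) using the standard algorithm.
FOLLOW(S) starts with {$}.
FIRST(S) = {b}
FIRST(Y) = {b}
FOLLOW(S) = {$}
FOLLOW(Y) = {$}
Therefore, FOLLOW(S) = {$}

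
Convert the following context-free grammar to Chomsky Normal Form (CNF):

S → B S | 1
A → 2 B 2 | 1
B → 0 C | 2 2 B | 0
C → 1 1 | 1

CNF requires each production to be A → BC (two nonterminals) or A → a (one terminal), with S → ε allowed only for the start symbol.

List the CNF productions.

S → 1; T2 → 2; A → 1; T0 → 0; B → 0; T1 → 1; C → 1; S → B S; A → T2 X0; X0 → B T2; B → T0 C; B → T2 X1; X1 → T2 B; C → T1 T1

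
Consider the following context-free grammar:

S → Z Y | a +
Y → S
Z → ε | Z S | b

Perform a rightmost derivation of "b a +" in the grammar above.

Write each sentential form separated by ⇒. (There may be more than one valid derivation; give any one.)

S ⇒ Z Y ⇒ Z S ⇒ Z a + ⇒ b a +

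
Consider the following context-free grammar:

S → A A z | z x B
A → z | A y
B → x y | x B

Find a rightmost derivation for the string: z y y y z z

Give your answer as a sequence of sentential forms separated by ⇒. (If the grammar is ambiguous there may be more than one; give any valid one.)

S ⇒ A A z ⇒ A z z ⇒ A y z z ⇒ A y y z z ⇒ A y y y z z ⇒ z y y y z z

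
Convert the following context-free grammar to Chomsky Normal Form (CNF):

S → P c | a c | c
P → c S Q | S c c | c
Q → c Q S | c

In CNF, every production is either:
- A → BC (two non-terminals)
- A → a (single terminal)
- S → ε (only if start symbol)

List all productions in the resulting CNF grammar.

TC → c; TA → a; S → c; P → c; Q → c; S → P TC; S → TA TC; P → TC X0; X0 → S Q; P → S X1; X1 → TC TC; Q → TC X2; X2 → Q S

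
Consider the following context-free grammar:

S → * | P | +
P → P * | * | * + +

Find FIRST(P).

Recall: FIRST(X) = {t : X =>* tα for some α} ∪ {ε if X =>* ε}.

We compute FIRST(P) using the standard algorithm.
FIRST(P) = {*}
FIRST(S) = {*, +}
Therefore, FIRST(P) = {*}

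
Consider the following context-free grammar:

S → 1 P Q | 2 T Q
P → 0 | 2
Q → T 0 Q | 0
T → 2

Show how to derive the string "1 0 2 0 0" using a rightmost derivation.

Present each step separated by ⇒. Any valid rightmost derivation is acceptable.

S ⇒ 1 P Q ⇒ 1 P T 0 Q ⇒ 1 P T 0 0 ⇒ 1 P 2 0 0 ⇒ 1 0 2 0 0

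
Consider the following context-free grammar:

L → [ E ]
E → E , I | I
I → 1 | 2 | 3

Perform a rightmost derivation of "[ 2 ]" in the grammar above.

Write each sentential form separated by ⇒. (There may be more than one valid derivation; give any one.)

L ⇒ [ E ] ⇒ [ I ] ⇒ [ 2 ]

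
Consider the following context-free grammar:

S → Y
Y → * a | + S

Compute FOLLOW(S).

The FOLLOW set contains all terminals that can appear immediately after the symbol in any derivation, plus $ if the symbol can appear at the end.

We compute FOLLOW(S) using the standard algorithm.
FOLLOW(S) starts with {$}.
FIRST(S) = {*, +}
FIRST(Y) = {*, +}
FOLLOW(S) = {$}
FOLLOW(Y) = {$}
Therefore, FOLLOW(S) = {$}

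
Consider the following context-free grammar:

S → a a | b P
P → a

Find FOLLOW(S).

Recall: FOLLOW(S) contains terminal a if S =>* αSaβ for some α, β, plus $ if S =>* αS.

We compute FOLLOW(S) using the standard algorithm.
FOLLOW(S) starts with {$}.
FIRST(P) = {a}
FIRST(S) = {a, b}
FOLLOW(P) = {$}
FOLLOW(S) = {$}
Therefore, FOLLOW(S) = {$}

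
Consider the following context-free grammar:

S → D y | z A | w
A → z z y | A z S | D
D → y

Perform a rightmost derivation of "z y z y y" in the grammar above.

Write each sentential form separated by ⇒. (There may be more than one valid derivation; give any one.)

S ⇒ z A ⇒ z A z S ⇒ z A z D y ⇒ z A z y y ⇒ z D z y y ⇒ z y z y y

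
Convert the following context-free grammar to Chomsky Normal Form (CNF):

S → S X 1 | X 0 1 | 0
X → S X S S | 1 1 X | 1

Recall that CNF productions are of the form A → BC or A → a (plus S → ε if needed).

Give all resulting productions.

T1 → 1; T0 → 0; S → 0; X → 1; S → S X0; X0 → X T1; S → X X1; X1 → T0 T1; X → S X2; X2 → X X3; X3 → S S; X → T1 X4; X4 → T1 X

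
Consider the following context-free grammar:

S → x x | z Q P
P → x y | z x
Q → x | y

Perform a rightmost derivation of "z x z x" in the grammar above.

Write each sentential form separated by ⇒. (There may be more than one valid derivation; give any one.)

S ⇒ z Q P ⇒ z Q z x ⇒ z x z x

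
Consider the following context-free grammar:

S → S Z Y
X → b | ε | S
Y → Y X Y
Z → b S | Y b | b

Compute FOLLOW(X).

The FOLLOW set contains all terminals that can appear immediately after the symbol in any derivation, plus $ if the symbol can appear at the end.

We compute FOLLOW(X) using the standard algorithm.
FOLLOW(S) starts with {$}.
FIRST(S) = {}
FIRST(X) = {b, ε}
FIRST(Y) = {}
FIRST(Z) = {b}
FOLLOW(S) = {$, b}
FOLLOW(X) = {}
FOLLOW(Y) = {$, b}
FOLLOW(Z) = {}
Therefore, FOLLOW(X) = {}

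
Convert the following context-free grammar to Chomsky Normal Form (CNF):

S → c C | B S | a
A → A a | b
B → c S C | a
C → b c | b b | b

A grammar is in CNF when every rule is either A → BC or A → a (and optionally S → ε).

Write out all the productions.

TC → c; S → a; TA → a; A → b; B → a; TB → b; C → b; S → TC C; S → B S; A → A TA; B → TC X0; X0 → S C; C → TB TC; C → TB TB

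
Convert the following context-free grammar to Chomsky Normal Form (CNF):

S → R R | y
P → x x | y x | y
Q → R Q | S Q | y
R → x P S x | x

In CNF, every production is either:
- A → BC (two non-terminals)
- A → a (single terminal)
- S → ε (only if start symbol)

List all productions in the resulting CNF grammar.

S → y; TX → x; TY → y; P → y; Q → y; R → x; S → R R; P → TX TX; P → TY TX; Q → R Q; Q → S Q; R → TX X0; X0 → P X1; X1 → S TX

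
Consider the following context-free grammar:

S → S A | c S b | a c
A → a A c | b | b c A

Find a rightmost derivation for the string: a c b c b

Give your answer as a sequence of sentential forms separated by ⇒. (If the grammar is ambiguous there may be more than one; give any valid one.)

S ⇒ S A ⇒ S b c A ⇒ S b c b ⇒ a c b c b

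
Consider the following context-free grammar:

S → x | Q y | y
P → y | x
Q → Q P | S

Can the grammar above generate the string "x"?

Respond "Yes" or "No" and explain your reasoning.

Yes - a valid derivation exists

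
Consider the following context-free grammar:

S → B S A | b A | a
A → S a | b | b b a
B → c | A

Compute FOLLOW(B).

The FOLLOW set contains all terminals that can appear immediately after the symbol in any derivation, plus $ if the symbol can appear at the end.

We compute FOLLOW(B) using the standard algorithm.
FOLLOW(S) starts with {$}.
FIRST(A) = {a, b, c}
FIRST(B) = {a, b, c}
FIRST(S) = {a, b, c}
FOLLOW(A) = {$, a, b, c}
FOLLOW(B) = {a, b, c}
FOLLOW(S) = {$, a, b, c}
Therefore, FOLLOW(B) = {a, b, c}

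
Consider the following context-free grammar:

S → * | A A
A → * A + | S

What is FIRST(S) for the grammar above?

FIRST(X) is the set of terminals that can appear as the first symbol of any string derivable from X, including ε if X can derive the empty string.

We compute FIRST(S) using the standard algorithm.
FIRST(A) = {*}
FIRST(S) = {*}
Therefore, FIRST(S) = {*}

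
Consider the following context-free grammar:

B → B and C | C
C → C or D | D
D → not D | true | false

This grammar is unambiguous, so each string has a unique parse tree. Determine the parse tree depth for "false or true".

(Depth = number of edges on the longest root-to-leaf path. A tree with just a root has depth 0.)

4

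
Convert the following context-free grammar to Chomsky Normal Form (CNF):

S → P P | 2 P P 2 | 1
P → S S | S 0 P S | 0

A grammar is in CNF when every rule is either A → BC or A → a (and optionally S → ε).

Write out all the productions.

T2 → 2; S → 1; T0 → 0; P → 0; S → P P; S → T2 X0; X0 → P X1; X1 → P T2; P → S S; P → S X2; X2 → T0 X3; X3 → P S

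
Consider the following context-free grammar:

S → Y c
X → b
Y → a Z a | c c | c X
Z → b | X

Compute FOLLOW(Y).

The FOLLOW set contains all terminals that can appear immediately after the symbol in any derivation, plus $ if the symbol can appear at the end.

We compute FOLLOW(Y) using the standard algorithm.
FOLLOW(S) starts with {$}.
FIRST(S) = {a, c}
FIRST(X) = {b}
FIRST(Y) = {a, c}
FIRST(Z) = {b}
FOLLOW(S) = {$}
FOLLOW(X) = {a, c}
FOLLOW(Y) = {c}
FOLLOW(Z) = {a}
Therefore, FOLLOW(Y) = {c}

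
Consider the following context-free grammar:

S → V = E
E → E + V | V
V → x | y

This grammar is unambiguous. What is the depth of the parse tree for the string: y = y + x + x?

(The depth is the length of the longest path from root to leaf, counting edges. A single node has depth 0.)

5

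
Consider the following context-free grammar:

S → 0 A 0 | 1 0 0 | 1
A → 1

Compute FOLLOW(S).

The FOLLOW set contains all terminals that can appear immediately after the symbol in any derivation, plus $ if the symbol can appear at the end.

We compute FOLLOW(S) using the standard algorithm.
FOLLOW(S) starts with {$}.
FIRST(A) = {1}
FIRST(S) = {0, 1}
FOLLOW(A) = {0}
FOLLOW(S) = {$}
Therefore, FOLLOW(S) = {$}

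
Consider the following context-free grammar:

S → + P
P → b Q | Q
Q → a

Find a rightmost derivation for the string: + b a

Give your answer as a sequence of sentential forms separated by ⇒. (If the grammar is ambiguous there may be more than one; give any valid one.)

S ⇒ + P ⇒ + b Q ⇒ + b a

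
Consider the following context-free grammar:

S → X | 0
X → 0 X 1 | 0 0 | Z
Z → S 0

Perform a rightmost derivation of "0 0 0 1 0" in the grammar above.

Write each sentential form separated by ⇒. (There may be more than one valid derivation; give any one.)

S ⇒ X ⇒ Z ⇒ S 0 ⇒ X 0 ⇒ 0 X 1 0 ⇒ 0 0 0 1 0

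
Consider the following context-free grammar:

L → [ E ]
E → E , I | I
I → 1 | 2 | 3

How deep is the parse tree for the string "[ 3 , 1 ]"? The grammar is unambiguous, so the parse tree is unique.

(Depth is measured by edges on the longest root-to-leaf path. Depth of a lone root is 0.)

4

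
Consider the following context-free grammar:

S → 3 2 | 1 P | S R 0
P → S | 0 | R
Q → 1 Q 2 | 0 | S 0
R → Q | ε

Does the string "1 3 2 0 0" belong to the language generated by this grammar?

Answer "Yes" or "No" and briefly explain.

Yes - a valid derivation exists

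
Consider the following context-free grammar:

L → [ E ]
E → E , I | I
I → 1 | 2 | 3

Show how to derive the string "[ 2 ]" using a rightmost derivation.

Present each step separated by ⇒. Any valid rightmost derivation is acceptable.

L ⇒ [ E ] ⇒ [ I ] ⇒ [ 2 ]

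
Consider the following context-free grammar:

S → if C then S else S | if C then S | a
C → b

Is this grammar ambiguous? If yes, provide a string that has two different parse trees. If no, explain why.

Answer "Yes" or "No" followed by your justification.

Yes - the string 'if b then if b then a else a' has two distinct leftmost derivations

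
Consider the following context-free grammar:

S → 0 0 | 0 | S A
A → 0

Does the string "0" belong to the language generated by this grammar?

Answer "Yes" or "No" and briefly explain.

Yes - a valid derivation exists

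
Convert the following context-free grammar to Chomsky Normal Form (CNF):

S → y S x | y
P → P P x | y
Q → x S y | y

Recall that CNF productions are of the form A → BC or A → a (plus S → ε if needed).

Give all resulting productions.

TY → y; TX → x; S → y; P → y; Q → y; S → TY X0; X0 → S TX; P → P X1; X1 → P TX; Q → TX X2; X2 → S TY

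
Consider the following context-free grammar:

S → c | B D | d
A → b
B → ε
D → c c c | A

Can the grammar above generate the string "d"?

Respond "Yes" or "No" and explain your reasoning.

Yes - a valid derivation exists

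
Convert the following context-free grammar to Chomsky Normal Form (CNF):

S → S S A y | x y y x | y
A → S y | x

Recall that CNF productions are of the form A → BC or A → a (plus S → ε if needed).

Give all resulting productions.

TY → y; TX → x; S → y; A → x; S → S X0; X0 → S X1; X1 → A TY; S → TX X2; X2 → TY X3; X3 → TY TX; A → S TY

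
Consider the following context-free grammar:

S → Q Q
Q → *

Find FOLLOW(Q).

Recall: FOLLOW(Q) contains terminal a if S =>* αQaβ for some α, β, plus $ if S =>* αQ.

We compute FOLLOW(Q) using the standard algorithm.
FOLLOW(S) starts with {$}.
FIRST(Q) = {*}
FIRST(S) = {*}
FOLLOW(Q) = {$, *}
FOLLOW(S) = {$}
Therefore, FOLLOW(Q) = {$, *}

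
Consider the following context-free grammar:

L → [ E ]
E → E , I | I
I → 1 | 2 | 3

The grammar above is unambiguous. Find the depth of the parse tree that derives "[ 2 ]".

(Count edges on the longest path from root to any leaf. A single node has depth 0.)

3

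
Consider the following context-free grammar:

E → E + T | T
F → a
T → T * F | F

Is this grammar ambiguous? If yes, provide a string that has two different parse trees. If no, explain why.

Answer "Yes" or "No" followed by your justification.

No - the grammar is unambiguous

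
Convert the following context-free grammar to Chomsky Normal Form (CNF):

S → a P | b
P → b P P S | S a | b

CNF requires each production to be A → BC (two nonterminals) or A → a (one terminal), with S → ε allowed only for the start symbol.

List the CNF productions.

TA → a; S → b; TB → b; P → b; S → TA P; P → TB X0; X0 → P X1; X1 → P S; P → S TA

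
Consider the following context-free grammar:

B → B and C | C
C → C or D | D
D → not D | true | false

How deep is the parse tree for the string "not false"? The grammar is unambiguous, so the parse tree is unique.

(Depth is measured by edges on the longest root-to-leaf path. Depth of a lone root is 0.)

4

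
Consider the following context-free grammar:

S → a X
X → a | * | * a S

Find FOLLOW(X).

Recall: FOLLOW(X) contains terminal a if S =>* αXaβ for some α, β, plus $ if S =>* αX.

We compute FOLLOW(X) using the standard algorithm.
FOLLOW(S) starts with {$}.
FIRST(S) = {a}
FIRST(X) = {*, a}
FOLLOW(S) = {$}
FOLLOW(X) = {$}
Therefore, FOLLOW(X) = {$}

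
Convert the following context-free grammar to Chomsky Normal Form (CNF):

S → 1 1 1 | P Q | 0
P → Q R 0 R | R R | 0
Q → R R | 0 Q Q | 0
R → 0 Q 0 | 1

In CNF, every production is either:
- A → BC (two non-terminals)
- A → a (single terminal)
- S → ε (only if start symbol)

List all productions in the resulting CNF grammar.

T1 → 1; S → 0; T0 → 0; P → 0; Q → 0; R → 1; S → T1 X0; X0 → T1 T1; S → P Q; P → Q X1; X1 → R X2; X2 → T0 R; P → R R; Q → R R; Q → T0 X3; X3 → Q Q; R → T0 X4; X4 → Q T0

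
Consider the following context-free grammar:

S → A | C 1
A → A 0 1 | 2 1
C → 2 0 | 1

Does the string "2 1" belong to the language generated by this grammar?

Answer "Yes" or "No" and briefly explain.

Yes - a valid derivation exists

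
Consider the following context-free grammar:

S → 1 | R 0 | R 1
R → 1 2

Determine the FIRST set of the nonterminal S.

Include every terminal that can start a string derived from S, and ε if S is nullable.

We compute FIRST(S) using the standard algorithm.
FIRST(R) = {1}
FIRST(S) = {1}
Therefore, FIRST(S) = {1}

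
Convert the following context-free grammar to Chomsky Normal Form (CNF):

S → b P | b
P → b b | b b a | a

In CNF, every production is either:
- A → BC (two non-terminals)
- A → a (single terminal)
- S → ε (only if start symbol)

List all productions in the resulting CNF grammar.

TB → b; S → b; TA → a; P → a; S → TB P; P → TB TB; P → TB X0; X0 → TB TA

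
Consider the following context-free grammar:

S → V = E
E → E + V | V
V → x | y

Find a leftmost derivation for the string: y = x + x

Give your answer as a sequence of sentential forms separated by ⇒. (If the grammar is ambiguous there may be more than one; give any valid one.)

S ⇒ V = E ⇒ y = E ⇒ y = E + V ⇒ y = V + V ⇒ y = x + V ⇒ y = x + x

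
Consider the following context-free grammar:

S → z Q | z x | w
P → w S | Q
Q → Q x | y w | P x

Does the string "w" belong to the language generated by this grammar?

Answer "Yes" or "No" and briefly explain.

Yes - a valid derivation exists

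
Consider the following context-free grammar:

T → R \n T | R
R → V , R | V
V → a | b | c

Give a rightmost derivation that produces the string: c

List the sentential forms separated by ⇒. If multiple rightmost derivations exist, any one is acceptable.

T ⇒ R ⇒ V ⇒ c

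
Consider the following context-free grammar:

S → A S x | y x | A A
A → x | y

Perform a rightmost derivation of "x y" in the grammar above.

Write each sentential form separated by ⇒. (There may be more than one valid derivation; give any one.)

S ⇒ A A ⇒ A y ⇒ x y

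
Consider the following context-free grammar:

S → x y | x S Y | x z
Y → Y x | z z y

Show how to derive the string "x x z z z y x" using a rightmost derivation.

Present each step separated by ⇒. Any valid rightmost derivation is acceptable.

S ⇒ x S Y ⇒ x S Y x ⇒ x S z z y x ⇒ x x z z z y x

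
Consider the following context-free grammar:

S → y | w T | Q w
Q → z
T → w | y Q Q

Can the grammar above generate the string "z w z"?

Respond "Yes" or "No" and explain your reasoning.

No - no valid derivation exists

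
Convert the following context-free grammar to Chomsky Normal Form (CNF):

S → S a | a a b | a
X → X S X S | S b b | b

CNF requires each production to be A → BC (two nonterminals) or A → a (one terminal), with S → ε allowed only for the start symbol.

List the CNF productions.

TA → a; TB → b; S → a; X → b; S → S TA; S → TA X0; X0 → TA TB; X → X X1; X1 → S X2; X2 → X S; X → S X3; X3 → TB TB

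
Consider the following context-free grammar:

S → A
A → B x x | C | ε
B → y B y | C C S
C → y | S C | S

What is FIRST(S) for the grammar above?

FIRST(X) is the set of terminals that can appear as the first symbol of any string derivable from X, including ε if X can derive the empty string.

We compute FIRST(S) using the standard algorithm.
FIRST(A) = {x, y, ε}
FIRST(B) = {x, y, ε}
FIRST(C) = {x, y, ε}
FIRST(S) = {x, y, ε}
Therefore, FIRST(S) = {x, y, ε}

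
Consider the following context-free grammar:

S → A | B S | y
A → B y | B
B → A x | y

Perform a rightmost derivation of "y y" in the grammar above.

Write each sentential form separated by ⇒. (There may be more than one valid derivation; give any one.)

S ⇒ A ⇒ B y ⇒ y y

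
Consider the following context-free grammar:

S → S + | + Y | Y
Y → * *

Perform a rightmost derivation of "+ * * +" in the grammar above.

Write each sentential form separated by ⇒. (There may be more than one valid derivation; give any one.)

S ⇒ S + ⇒ + Y + ⇒ + * * +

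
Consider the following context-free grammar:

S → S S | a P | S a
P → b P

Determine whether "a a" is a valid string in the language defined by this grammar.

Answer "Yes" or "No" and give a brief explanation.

No - no valid derivation exists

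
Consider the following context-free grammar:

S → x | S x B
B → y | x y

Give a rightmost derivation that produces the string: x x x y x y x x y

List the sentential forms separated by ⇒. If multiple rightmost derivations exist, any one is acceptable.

S ⇒ S x B ⇒ S x x y ⇒ S x B x x y ⇒ S x y x x y ⇒ S x B x y x x y ⇒ S x x y x y x x y ⇒ x x x y x y x x y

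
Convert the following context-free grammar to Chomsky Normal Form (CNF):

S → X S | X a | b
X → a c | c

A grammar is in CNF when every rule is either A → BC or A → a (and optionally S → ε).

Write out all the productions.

TA → a; S → b; TC → c; X → c; S → X S; S → X TA; X → TA TC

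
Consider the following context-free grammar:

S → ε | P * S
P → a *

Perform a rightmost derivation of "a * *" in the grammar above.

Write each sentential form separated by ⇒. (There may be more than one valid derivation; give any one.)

S ⇒ P * S ⇒ P * ⇒ a * *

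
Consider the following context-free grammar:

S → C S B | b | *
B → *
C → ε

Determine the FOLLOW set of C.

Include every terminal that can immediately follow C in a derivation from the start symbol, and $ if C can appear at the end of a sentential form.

We compute FOLLOW(C) using the standard algorithm.
FOLLOW(S) starts with {$}.
FIRST(B) = {*}
FIRST(C) = {ε}
FIRST(S) = {*, b}
FOLLOW(B) = {$, *}
FOLLOW(C) = {*, b}
FOLLOW(S) = {$, *}
Therefore, FOLLOW(C) = {*, b}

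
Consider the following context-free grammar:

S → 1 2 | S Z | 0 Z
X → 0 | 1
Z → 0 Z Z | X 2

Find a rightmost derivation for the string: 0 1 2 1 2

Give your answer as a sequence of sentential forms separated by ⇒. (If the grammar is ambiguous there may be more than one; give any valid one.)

S ⇒ S Z ⇒ S X 2 ⇒ S 1 2 ⇒ 0 Z 1 2 ⇒ 0 X 2 1 2 ⇒ 0 1 2 1 2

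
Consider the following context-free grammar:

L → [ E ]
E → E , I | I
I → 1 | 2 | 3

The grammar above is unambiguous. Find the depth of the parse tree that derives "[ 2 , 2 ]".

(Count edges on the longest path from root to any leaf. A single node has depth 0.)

4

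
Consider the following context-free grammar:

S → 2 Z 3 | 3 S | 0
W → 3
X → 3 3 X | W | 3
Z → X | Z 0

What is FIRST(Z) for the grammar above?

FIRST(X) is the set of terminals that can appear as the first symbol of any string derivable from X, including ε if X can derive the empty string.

We compute FIRST(Z) using the standard algorithm.
FIRST(S) = {0, 2, 3}
FIRST(W) = {3}
FIRST(X) = {3}
FIRST(Z) = {3}
Therefore, FIRST(Z) = {3}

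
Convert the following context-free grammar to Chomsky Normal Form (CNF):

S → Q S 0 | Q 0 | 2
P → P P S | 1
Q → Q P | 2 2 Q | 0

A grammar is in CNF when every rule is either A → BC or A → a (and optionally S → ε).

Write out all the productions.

T0 → 0; S → 2; P → 1; T2 → 2; Q → 0; S → Q X0; X0 → S T0; S → Q T0; P → P X1; X1 → P S; Q → Q P; Q → T2 X2; X2 → T2 Q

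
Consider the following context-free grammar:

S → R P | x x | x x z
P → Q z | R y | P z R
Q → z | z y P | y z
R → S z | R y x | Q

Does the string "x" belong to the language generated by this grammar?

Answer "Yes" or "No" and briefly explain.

No - no valid derivation exists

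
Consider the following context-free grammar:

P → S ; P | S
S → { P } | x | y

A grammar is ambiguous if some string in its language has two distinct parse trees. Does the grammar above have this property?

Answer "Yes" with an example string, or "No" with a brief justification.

No - the grammar is unambiguous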